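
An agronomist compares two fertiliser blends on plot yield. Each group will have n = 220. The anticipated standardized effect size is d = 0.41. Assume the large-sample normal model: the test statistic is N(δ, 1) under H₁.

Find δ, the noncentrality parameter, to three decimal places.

The noncentrality parameter scales effect size by the design's sample-size factor: δ = d·√(n/2) = 0.41 × √(220/2) = 4.3001

δ ≈ 4.300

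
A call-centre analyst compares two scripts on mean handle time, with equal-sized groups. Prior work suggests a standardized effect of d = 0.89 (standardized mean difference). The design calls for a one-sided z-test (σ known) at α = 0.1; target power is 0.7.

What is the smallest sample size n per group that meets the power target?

Set Φ(δ − 1.282) = 0.7; then δ − 1.282 = Φ⁻¹(0.7) = 0.524, giving δ = 1.806.
δ = d·√(n/2) ⇒ n = 2(δ/d)² = 2 × (1.806 / 0.89)² = 8.23.
Rounding up, n = 9 per group.

n = 9 per group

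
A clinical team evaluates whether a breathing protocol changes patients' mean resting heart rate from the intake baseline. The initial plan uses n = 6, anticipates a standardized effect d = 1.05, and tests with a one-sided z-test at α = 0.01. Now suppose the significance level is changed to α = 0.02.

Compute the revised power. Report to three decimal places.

δ = d·√n = 1.05 × √6 = 2.5720 (unchanged). New critical value: z_{0.02} = 2.054.
Revised power = P(Z > 2.054 − δ) = Φ(0.518) = 0.6978.

Power ≈ 0.698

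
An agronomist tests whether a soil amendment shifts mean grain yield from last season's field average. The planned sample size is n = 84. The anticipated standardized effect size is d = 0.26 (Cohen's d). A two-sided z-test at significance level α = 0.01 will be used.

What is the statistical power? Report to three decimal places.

Power ≈ 0.424

Noncentrality parameter: δ = d·√n = 0.26 × √84 = 2.3829
Critical value for a two-sided test at α = 0.01: z_{α/2} = 2.576.
Power = Φ(δ − 2.576) + Φ(−δ − 2.576) = Φ(-0.193) + Φ(-4.959) = 0.4235 + 0.0000 = 0.4235.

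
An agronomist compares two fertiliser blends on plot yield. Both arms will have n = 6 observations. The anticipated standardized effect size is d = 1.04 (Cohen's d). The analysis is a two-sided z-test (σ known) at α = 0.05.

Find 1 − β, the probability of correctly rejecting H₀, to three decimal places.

Power ≈ 0.437

Noncentrality parameter: δ = d·√(n/2) = 1.04 × √(6/2) = 1.8013
Two-sided α = 0.05 → critical value z_{0.025} = 1.960.
Power = Φ(δ − 1.960) + Φ(−δ − 1.960) = Φ(-0.159) + Φ(-3.761) = 0.4370 + 0.0001 = 0.4371.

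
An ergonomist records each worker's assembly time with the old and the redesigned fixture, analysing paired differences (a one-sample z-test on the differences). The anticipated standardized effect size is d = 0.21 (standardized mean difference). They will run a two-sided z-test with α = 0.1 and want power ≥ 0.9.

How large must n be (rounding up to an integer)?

For power 0.9 need Φ(δ − z_{0.05}) = 0.9, so δ = z_{0.05} + z_{0.10} = 1.645 + 1.282 = 2.926.
(The Φ(−δ − z_{α/2}) term is vanishingly small for δ > 0 and is dropped in the standard sample-size formula.)
δ = d·√n ⇒ n = (δ/d)² = (2.926 / 0.21)² = 194.19.
Round up to the next whole unit.

n = 195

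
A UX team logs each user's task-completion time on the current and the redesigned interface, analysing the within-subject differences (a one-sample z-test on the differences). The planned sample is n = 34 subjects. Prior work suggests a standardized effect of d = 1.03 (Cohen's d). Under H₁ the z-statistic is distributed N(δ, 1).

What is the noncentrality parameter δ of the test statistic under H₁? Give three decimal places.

δ ≈ 6.006

δ = d·√n = 1.03 × √34 = 6.0059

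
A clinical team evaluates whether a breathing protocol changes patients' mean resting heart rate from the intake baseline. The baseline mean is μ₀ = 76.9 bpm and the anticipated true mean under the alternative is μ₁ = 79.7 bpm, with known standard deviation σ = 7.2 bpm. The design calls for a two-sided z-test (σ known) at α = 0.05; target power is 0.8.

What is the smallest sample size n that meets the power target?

Standardized effect: d = |μ₁ − μ₀| / σ = |79.7 − 76.9| / 7.2 = 0.3889
Set Φ(δ − 1.960) = 0.8; then δ − 1.960 = Φ⁻¹(0.8) = 0.842, giving δ = 2.802.
(Ignoring the negligible lower-tail rejection probability gives the usual closed-form inversion.)
δ = d·√n ⇒ n = (δ/d)² = (2.802 / 0.3889)² = 51.90.
Round up to the next whole unit.

n = 52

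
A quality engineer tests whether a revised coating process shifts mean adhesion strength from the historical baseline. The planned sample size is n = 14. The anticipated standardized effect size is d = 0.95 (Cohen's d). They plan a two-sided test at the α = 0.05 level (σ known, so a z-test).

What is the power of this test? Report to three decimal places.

Power ≈ 0.945

Noncentrality parameter: δ = d·√n = 0.95 × √14 = 3.5546
Critical value for a two-sided test at α = 0.05: z_{α/2} = 1.960.
Power = Φ(δ − 1.960) + Φ(−δ − 1.960) = Φ(1.595) + Φ(-5.515) = 0.9446 + 0.0000 = 0.9446.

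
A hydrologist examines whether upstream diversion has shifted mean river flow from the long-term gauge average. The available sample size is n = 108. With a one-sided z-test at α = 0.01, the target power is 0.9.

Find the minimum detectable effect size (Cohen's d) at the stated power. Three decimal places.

d ≈ 0.347

Required noncentrality: δ = z_{0.01} + z_{0.10} = 2.326 + 1.282 = 3.608.
δ = d·√n ⇒ d = δ/√n = 3.608/√108 = 0.3472.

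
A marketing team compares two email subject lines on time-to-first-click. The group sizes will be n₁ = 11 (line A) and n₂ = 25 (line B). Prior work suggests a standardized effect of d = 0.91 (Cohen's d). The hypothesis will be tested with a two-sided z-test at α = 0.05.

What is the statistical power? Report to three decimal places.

Power ≈ 0.711

Noncentrality parameter: δ = d / √(1/n₁ + 1/n₂) = 0.91 / √(1/11 + 1/25) = 2.5151
Critical value for a two-sided test at α = 0.05: z_{α/2} = 1.960.
Power = Φ(δ − 1.960) + Φ(−δ − 1.960) = Φ(0.555) + Φ(-4.475) = 0.7106 + 0.0000 = 0.7106.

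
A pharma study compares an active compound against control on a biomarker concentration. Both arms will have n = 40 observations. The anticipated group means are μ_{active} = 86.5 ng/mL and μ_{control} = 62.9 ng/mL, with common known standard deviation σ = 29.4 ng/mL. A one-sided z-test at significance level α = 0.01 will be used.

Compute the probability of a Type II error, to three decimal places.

β ≈ 0.103

Standardized effect: d = |μ_{active} − μ_{control}| / σ = |86.5 − 62.9| / 29.4 = 0.8027
Noncentrality parameter: λ = d·√(n/2) = 0.8027 × √(40/2) = 3.5899
Critical value for a one-sided test at α = 0.01: z_α = 2.326.
Power = P(Z > 2.326 − λ) = Φ(1.264) = 0.8968.
Type II error: β = 1 − power = 1 − 0.8968 = 0.1032.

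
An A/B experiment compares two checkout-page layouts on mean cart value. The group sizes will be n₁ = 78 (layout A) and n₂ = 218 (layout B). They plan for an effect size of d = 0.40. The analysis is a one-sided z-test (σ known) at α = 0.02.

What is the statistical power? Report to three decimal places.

Power ≈ 0.836

Noncentrality parameter: δ = d / √(1/n₁ + 1/n₂) = 0.40 / √(1/78 + 1/218) = 3.0317
Critical value for a one-sided test at α = 0.02: z_α = 2.054.
Power = P(Z > 2.054 − δ) = Φ(0.978) = 0.8360.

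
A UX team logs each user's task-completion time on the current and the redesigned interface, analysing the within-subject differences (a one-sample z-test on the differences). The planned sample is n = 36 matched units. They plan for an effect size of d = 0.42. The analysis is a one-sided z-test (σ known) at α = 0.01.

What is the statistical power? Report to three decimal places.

Noncentrality parameter: δ = d·√n = 0.42 × √36 = 2.5200
Critical value for a one-sided test at α = 0.01: z_α = 2.326.
Power = P(Z > 2.326 − δ) = Φ(0.194) = 0.5768.

Power ≈ 0.577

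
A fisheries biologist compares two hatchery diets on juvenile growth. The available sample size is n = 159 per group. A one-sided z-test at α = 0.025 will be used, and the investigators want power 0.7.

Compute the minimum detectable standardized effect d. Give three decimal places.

d ≈ 0.279

Need Φ(δ − 1.960) = 0.7, so δ = 1.960 + 0.524 = 2.484.
δ = d·√(n/2) ⇒ d = δ/√(n/2) = 2.484/√(159/2) = 0.2786.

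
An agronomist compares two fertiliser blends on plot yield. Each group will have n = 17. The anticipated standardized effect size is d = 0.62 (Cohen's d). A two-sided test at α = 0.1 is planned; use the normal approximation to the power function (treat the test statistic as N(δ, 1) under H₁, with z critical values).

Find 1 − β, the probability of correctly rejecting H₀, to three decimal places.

Noncentrality parameter: δ = d·√(n/2) = 0.62 × √(17/2) = 1.8076
Critical value for a two-sided test at α = 0.1: z_{α/2} = 1.645.
Power = Φ(δ − 1.645) + Φ(−δ − 1.645) = Φ(0.163) + Φ(-3.452) = 0.5646 + 0.0003 = 0.5649.

Power ≈ 0.565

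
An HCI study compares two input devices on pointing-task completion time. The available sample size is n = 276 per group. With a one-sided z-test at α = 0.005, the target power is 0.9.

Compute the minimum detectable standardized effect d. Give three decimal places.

Need Φ(δ − 2.576) = 0.9, so δ = 2.576 + 1.282 = 3.857.
δ = d·√(n/2) ⇒ d = δ/√(n/2) = 3.857/√(276/2) = 0.3284.

d ≈ 0.328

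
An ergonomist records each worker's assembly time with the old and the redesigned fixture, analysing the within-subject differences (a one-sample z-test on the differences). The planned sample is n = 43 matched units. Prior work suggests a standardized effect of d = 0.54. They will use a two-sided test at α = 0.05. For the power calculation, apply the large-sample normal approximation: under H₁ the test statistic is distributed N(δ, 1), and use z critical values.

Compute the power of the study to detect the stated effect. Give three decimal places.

Noncentrality parameter: δ = d·√n = 0.54 × √43 = 3.5410
Critical value for a two-sided test at α = 0.05: z_{α/2} = 1.960.
Power = Φ(δ − 1.960) + Φ(−δ − 1.960) = Φ(1.581) + Φ(-5.501) = 0.9431 + 0.0000 = 0.9431.

Power ≈ 0.943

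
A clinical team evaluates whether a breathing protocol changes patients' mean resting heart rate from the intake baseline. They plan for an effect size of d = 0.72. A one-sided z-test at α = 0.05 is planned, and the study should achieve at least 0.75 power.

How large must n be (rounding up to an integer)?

Set Φ(δ − 1.645) = 0.75; then δ − 1.645 = Φ⁻¹(0.75) = 0.674, giving δ = 2.319.
δ = d·√n ⇒ n = (δ/d)² = (2.319 / 0.72)² = 10.38.
Round up to the next whole unit.

n = 11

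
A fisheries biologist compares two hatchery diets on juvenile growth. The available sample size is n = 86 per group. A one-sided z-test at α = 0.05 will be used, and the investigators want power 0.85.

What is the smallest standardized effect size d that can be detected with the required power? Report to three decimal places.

d ≈ 0.409

Required noncentrality: δ = z_{0.05} + z_{0.15} = 1.645 + 1.036 = 2.681.
δ = d·√(n/2) ⇒ d = δ/√(n/2) = 2.681/√(86/2) = 0.4089.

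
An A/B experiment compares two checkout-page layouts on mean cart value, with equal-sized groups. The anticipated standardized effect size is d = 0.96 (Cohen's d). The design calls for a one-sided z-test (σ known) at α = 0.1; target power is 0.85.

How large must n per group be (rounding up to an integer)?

For power 0.85 need Φ(δ − z_{0.1}) = 0.85, so δ = z_{0.1} + z_{0.15} = 1.282 + 1.036 = 2.318.
δ = d·√(n/2) ⇒ n = 2(δ/d)² = 2 × (2.318 / 0.96)² = 11.66.
Rounding up, n = 12 per group.

n = 12 per group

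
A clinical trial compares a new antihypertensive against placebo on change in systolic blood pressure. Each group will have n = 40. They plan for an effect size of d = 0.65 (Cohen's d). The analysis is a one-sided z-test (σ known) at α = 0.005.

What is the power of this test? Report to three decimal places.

Power ≈ 0.630

Noncentrality parameter: λ = d·√(n/2) = 0.65 × √(40/2) = 2.9069
Critical value for a one-sided test at α = 0.005: z_α = 2.576.
Power = P(Z > 2.576 − λ) = Φ(0.331) = 0.6297.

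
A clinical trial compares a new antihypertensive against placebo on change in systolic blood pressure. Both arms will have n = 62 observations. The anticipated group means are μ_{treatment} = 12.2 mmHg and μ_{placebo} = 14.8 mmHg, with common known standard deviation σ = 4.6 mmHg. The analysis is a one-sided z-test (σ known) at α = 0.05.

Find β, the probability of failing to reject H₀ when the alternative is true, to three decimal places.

β ≈ 0.067

Standardized effect: d = |μ_{treatment} − μ_{placebo}| / σ = |12.2 − 14.8| / 4.6 = 0.5652
Noncentrality parameter: δ = d·√(n/2) = 0.5652 × √(62/2) = 3.1470
Critical value for a one-sided test at α = 0.05: z_α = 1.645.
Power = P(Z > 1.645 − δ) = Φ(1.502) = 0.9335.
Type II error: β = 1 − power = 1 − 0.9335 = 0.0665.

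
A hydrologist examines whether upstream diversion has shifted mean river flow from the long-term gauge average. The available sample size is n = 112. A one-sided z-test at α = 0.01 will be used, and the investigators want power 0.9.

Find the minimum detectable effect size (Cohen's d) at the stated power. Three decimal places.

Required noncentrality: δ = z_{0.01} + z_{0.10} = 2.326 + 1.282 = 3.608.
δ = d·√n ⇒ d = δ/√n = 3.608/√112 = 0.3409.

d ≈ 0.341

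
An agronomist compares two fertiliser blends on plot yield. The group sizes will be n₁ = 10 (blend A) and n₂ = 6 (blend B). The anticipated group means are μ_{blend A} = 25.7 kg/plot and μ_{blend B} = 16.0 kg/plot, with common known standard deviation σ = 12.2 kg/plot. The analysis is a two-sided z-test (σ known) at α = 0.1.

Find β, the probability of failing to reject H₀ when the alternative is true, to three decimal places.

β ≈ 0.541

Standardized effect: d = |μ_{blend A} − μ_{blend B}| / σ = |25.7 − 16.0| / 12.2 = 0.7951
Noncentrality parameter: δ = d / √(1/n₁ + 1/n₂) = 0.7951 / √(1/10 + 1/6) = 1.5397
Two-sided α = 0.1 → critical value z_{0.05} = 1.645.
Power = Φ(δ − 1.645) + Φ(−δ − 1.645) = Φ(-0.105) + Φ(-3.185) = 0.4581 + 0.0007 = 0.4588.
Type II error: β = 1 − power = 1 − 0.4588 = 0.5412.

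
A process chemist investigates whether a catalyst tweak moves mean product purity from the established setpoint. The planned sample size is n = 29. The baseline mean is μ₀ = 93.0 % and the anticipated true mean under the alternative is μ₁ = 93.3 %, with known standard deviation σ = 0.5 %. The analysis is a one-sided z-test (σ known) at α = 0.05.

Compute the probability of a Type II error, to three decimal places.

Standardized effect: d = |μ₁ − μ₀| / σ = |93.3 − 93.0| / 0.5 = 0.6000
Noncentrality parameter: δ = d·√n = 0.6000 × √29 = 3.2311
One-sided α = 0.05 → critical value z_{0.05} = 1.645.
Power = Φ(δ − 1.645) = Φ(1.586) = 0.9437.
Type II error: β = 1 − power = 1 − 0.9437 = 0.0563.

β ≈ 0.056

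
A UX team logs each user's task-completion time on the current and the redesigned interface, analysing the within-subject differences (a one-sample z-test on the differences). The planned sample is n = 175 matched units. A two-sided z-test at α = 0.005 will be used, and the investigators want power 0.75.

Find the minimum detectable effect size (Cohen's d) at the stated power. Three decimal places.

Required noncentrality: δ = z_{0.0025} + z_{0.25} = 2.807 + 0.674 = 3.482.
(Lower-tail contribution to power is negligible for δ > 0.)
δ = d·√n ⇒ d = δ/√n = 3.482/√175 = 0.2632.

d ≈ 0.263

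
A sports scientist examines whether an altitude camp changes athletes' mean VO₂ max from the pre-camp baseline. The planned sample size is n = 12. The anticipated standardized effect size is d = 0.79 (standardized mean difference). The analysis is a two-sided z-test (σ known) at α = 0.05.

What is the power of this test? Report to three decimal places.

Noncentrality parameter: δ = d·√n = 0.79 × √12 = 2.7366
Critical value for a two-sided test at α = 0.05: z_{α/2} = 1.960.
Power = Φ(δ − 1.960) + Φ(−δ − 1.960) = Φ(0.777) + Φ(-4.697) = 0.7813 + 0.0000 = 0.7813.

Power ≈ 0.781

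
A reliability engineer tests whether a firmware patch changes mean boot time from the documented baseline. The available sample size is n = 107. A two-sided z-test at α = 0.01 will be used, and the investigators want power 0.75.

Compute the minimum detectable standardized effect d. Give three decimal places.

Need Φ(δ − 2.576) = 0.75, so δ = 2.576 + 0.674 = 3.250.
(Lower-tail contribution to power is negligible for δ > 0.)
δ = d·√n ⇒ d = δ/√n = 3.250/√107 = 0.3142.

d ≈ 0.314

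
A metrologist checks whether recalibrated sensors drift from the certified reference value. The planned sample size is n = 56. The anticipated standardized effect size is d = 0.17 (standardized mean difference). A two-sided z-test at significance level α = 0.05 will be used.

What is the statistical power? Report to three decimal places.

Power ≈ 0.246

Noncentrality parameter: δ = d·√n = 0.17 × √56 = 1.2722
Critical value for a two-sided test at α = 0.05: z_{α/2} = 1.960.
Power = Φ(δ − 1.960) + Φ(−δ − 1.960) = Φ(-0.688) + Φ(-3.232) = 0.2458 + 0.0006 = 0.2464.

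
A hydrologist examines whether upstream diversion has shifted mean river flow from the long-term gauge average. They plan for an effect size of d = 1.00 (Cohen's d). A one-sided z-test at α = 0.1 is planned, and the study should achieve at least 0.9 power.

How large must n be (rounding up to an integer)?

n = 7

For power 0.9 need Φ(δ − z_{0.1}) = 0.9, so δ = z_{0.1} + z_{0.10} = 1.282 + 1.282 = 2.563.
δ = d·√n ⇒ n = (δ/d)² = (2.563 / 1.00)² = 6.57.
Rounding up, n = 7.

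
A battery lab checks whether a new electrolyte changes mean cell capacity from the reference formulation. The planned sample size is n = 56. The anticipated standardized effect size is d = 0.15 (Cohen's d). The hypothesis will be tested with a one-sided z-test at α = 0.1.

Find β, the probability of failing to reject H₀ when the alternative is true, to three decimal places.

Noncentrality parameter: δ = d·√n = 0.15 × √56 = 1.1225
Critical value for a one-sided test at α = 0.1: z_α = 1.282.
Power = P(Z > 1.282 − δ) = Φ(-0.159) = 0.4368.
Type II error: β = 1 − power = 1 − 0.4368 = 0.5632.

β ≈ 0.563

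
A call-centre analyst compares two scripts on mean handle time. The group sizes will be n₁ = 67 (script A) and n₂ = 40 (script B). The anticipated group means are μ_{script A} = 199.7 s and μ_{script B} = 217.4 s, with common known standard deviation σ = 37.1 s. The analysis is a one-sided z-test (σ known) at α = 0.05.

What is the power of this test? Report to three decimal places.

Standardized effect: d = |μ_{script A} − μ_{script B}| / σ = |199.7 − 217.4| / 37.1 = 0.4771
Noncentrality parameter: δ = d / √(1/n₁ + 1/n₂) = 0.4771 / √(1/67 + 1/40) = 2.3877
One-sided α = 0.05 → critical value z_{0.05} = 1.645.
Power = Φ(δ − 1.645) = Φ(0.743) = 0.7712.

Power ≈ 0.771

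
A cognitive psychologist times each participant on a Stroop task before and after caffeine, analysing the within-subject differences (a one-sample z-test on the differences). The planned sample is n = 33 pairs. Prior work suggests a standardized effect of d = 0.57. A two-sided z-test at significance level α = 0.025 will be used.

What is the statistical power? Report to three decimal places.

Noncentrality parameter: δ = d·√n = 0.57 × √33 = 3.2744
Critical value for a two-sided test at α = 0.025: z_{α/2} = 2.241.
Power = Φ(δ − 2.241) + Φ(−δ − 2.241) = Φ(1.033) + Φ(-5.516) = 0.8492 + 0.0000 = 0.8492.

Power ≈ 0.849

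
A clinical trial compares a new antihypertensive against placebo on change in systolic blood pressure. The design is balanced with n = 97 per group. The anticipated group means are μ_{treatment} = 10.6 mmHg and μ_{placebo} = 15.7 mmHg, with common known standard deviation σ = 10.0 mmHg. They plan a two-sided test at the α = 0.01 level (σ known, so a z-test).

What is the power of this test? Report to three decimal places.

Standardized effect: d = |μ_{treatment} − μ_{placebo}| / σ = |10.6 − 15.7| / 10.0 = 0.5100
Noncentrality parameter: δ = d·√(n/2) = 0.5100 × √(97/2) = 3.5517
Two-sided α = 0.01 → critical value z_{0.005} = 2.576.
Power = Φ(δ − 2.576) + Φ(−δ − 2.576) = Φ(0.976) + Φ(-6.128) = 0.8354 + 0.0000 = 0.8354.

Power ≈ 0.835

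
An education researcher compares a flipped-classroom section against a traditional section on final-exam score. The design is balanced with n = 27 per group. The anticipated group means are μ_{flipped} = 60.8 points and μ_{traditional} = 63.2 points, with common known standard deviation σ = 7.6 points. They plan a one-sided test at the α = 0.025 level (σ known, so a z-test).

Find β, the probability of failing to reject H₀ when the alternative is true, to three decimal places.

Standardized effect: d = |μ_{flipped} − μ_{traditional}| / σ = |60.8 − 63.2| / 7.6 = 0.3158
Noncentrality parameter: δ = d·√(n/2) = 0.3158 × √(27/2) = 1.1603
Critical value for a one-sided test at α = 0.025: z_α = 1.960.
Power = Φ(δ − 1.960) = Φ(-0.800) = 0.2119.
Type II error: β = 1 − power = 1 − 0.2119 = 0.7881.

β ≈ 0.788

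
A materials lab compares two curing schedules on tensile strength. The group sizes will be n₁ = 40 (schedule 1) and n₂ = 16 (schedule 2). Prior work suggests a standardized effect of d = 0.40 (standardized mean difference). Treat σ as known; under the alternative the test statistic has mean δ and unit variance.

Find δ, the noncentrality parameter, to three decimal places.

δ = d / √(1/n₁ + 1/n₂) = 0.40 / √(1/40 + 1/16) = 1.3522

δ ≈ 1.352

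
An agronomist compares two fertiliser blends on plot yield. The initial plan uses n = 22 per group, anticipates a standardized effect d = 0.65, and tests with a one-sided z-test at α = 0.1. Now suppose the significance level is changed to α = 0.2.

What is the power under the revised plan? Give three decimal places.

Power ≈ 0.906

δ = d·√(n/2) = 0.65 × √(22/2) = 2.1558 (unchanged). New critical value: z_{0.2} = 0.842.
Revised power = Φ(δ − 0.842) = Φ(1.314) = 0.9056.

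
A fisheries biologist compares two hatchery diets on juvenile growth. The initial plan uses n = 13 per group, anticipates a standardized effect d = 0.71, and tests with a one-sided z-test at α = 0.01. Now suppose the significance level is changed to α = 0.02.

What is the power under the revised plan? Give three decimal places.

Power ≈ 0.404

δ = d·√(n/2) = 0.71 × √(13/2) = 1.8102 (unchanged). New critical value: z_{0.02} = 2.054.
Revised power = Φ(δ − 2.054) = Φ(-0.244) = 0.4038.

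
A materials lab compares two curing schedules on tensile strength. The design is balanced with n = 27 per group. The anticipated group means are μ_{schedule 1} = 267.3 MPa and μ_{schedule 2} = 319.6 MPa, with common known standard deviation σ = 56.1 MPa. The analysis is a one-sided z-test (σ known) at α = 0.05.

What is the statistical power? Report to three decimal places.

Power ≈ 0.963

Standardized effect: d = |μ_{schedule 1} − μ_{schedule 2}| / σ = |267.3 − 319.6| / 56.1 = 0.9323
Noncentrality parameter: δ = d·√(n/2) = 0.9323 × √(27/2) = 3.4254
One-sided α = 0.05 → critical value z_{0.05} = 1.645.
Power = Φ(δ − 1.645) = Φ(1.781) = 0.9625.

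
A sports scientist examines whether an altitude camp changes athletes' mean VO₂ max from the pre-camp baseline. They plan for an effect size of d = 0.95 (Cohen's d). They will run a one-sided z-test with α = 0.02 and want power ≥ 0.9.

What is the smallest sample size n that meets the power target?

Set Φ(δ − 2.054) = 0.9; then δ − 2.054 = Φ⁻¹(0.9) = 1.282, giving δ = 3.335.
δ = d·√n ⇒ n = (δ/d)² = (3.335 / 0.95)² = 12.33.
Round up to the next whole unit.

n = 13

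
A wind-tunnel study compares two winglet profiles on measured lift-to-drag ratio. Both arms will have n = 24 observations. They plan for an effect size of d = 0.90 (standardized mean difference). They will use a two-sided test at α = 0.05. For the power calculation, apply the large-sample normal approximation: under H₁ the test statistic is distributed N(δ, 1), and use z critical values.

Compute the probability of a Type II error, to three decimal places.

β ≈ 0.123

Noncentrality parameter: λ = d·√(n/2) = 0.90 × √(24/2) = 3.1177
Critical value for a two-sided test at α = 0.05: z_{α/2} = 1.960.
Power = Φ(λ − 1.960) + Φ(−λ − 1.960) = Φ(1.158) + Φ(-5.078) = 0.8765 + 0.0000 = 0.8765.
Type II error: β = 1 − power = 1 − 0.8765 = 0.1235.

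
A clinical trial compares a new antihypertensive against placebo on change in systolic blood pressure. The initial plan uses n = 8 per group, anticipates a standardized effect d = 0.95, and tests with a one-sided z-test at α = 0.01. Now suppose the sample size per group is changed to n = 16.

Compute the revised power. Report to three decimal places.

Power ≈ 0.641

With n = 16 per group: δ = d·√(n/2) = 0.95 × √(16/2) = 2.6870. Critical value z_{0.01} = 2.326.
Revised power = Φ(δ − 2.326) = Φ(0.361) = 0.6408.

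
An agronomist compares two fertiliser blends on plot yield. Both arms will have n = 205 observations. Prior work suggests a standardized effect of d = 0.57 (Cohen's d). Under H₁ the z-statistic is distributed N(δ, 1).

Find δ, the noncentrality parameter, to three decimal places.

δ ≈ 5.771

δ = d·√(n/2) = 0.57 × √(205/2) = 5.7708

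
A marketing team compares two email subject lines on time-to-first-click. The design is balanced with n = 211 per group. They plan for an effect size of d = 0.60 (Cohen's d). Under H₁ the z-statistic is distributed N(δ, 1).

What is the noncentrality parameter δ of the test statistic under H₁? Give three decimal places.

The noncentrality parameter scales effect size by the design's sample-size factor: δ = d·√(n/2) = 0.60 × √(211/2) = 6.1628

δ ≈ 6.163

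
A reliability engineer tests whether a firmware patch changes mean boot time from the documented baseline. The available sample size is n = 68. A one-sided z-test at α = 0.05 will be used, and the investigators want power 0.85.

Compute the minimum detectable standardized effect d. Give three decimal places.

d ≈ 0.325

Need Φ(δ − 1.645) = 0.85, so δ = 1.645 + 1.036 = 2.681.
δ = d·√n ⇒ d = δ/√n = 2.681/√68 = 0.3252.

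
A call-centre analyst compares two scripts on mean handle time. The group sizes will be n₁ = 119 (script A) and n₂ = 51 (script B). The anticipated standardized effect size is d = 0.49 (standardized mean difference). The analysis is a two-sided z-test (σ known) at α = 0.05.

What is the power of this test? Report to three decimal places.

Noncentrality parameter: δ = d / √(1/n₁ + 1/n₂) = 0.49 / √(1/119 + 1/51) = 2.9277
Critical value for a two-sided test at α = 0.05: z_{α/2} = 1.960.
Power = Φ(δ − 1.960) + Φ(−δ − 1.960) = Φ(0.968) + Φ(-4.888) = 0.8334 + 0.0000 = 0.8334.

Power ≈ 0.833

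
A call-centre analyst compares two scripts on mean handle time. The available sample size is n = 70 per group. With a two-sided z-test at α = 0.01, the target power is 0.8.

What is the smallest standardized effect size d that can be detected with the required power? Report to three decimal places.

d ≈ 0.578

Need Φ(δ − 2.576) = 0.8, so δ = 2.576 + 0.842 = 3.417.
(The second rejection-region term Φ(−δ − z_{α/2}) is negligible and dropped.)
δ = d·√(n/2) ⇒ d = δ/√(n/2) = 3.417/√(70/2) = 0.5777.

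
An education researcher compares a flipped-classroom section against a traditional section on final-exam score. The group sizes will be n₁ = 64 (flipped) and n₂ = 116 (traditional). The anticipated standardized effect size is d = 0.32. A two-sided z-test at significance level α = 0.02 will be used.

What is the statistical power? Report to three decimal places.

Noncentrality parameter: δ = d / √(1/n₁ + 1/n₂) = 0.32 / √(1/64 + 1/116) = 2.0551
Critical value for a two-sided test at α = 0.02: z_{α/2} = 2.326.
Power = Φ(δ − 2.326) + Φ(−δ − 2.326) = Φ(-0.271) + Φ(-4.381) = 0.3931 + 0.0000 = 0.3931.

Power ≈ 0.393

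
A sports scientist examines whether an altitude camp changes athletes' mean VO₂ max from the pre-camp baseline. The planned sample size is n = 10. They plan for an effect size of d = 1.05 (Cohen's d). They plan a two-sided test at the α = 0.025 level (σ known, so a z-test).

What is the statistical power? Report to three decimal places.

Noncentrality parameter: δ = d·√n = 1.05 × √10 = 3.3204
Two-sided α = 0.025 → critical value z_{0.0125} = 2.241.
Power = Φ(δ − 2.241) + Φ(−δ − 2.241) = Φ(1.079) + Φ(-5.562) = 0.8597 + 0.0000 = 0.8597.

Power ≈ 0.860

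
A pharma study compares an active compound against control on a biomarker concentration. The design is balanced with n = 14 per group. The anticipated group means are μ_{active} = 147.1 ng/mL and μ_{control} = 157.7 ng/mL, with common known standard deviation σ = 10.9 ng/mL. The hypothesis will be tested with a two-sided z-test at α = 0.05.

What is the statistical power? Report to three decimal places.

Standardized effect: d = |μ_{active} − μ_{control}| / σ = |147.1 − 157.7| / 10.9 = 0.9725
Noncentrality parameter: δ = d·√(n/2) = 0.9725 × √(14/2) = 2.5729
Critical value for a two-sided test at α = 0.05: z_{α/2} = 1.960.
Power = Φ(δ − 1.960) + Φ(−δ − 1.960) = Φ(0.613) + Φ(-4.533) = 0.7301 + 0.0000 = 0.7301.

Power ≈ 0.730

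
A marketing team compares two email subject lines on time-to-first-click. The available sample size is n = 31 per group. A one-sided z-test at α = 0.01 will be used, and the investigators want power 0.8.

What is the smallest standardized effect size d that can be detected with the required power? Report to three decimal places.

d ≈ 0.805

Required noncentrality: δ = z_{0.01} + z_{0.20} = 2.326 + 0.842 = 3.168.
δ = d·√(n/2) ⇒ d = δ/√(n/2) = 3.168/√(31/2) = 0.8047.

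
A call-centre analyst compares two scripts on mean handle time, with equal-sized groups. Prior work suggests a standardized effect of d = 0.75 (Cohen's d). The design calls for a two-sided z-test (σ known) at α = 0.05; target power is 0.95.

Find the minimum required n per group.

n = 47 per group

Set Φ(δ − 1.960) = 0.95; then δ − 1.960 = Φ⁻¹(0.95) = 1.645, giving δ = 3.605.
(Ignoring the negligible lower-tail rejection probability gives the usual closed-form inversion.)
δ = d·√(n/2) ⇒ n = 2(δ/d)² = 2 × (3.605 / 0.75)² = 46.20.
Round up to the next whole unit.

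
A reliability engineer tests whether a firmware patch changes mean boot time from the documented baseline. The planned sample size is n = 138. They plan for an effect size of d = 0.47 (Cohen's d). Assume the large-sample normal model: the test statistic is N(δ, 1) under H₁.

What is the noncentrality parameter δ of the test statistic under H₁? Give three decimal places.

δ = d·√n = 0.47 × √138 = 5.5212

δ ≈ 5.521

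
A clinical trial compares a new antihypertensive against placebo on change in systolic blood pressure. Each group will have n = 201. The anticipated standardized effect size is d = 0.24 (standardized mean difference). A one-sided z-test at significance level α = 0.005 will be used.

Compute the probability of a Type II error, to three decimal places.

Noncentrality parameter: δ = d·√(n/2) = 0.24 × √(201/2) = 2.4060
Critical value for a one-sided test at α = 0.005: z_α = 2.576.
Power = Φ(δ − 2.576) = Φ(-0.170) = 0.4326.
Type II error: β = 1 − power = 1 − 0.4326 = 0.5674.

β ≈ 0.567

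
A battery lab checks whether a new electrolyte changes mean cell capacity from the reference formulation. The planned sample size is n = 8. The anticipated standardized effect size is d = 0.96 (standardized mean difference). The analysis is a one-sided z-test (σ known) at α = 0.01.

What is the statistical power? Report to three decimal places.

Power ≈ 0.651

Noncentrality parameter: δ = d·√n = 0.96 × √8 = 2.7153
One-sided α = 0.01 → critical value z_{0.01} = 2.326.
Power = Φ(δ − 2.326) = Φ(0.389) = 0.6513.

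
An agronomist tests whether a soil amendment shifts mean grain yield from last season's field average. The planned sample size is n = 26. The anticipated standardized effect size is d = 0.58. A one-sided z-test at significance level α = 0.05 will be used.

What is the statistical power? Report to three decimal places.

Power ≈ 0.905

Noncentrality parameter: δ = d·√n = 0.58 × √26 = 2.9574
Critical value for a one-sided test at α = 0.05: z_α = 1.645.
Power = P(Z > 1.645 − δ) = Φ(1.313) = 0.9053.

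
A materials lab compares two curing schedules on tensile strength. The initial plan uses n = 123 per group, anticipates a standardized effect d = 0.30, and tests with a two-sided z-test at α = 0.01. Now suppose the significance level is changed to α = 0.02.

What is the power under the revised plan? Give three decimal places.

Power ≈ 0.510

δ = d·√(n/2) = 0.30 × √(123/2) = 2.3527 (unchanged). New critical value: z_{0.01} = 2.326.
Revised power = Φ(δ − 2.326) + Φ(−δ − 2.326) = Φ(0.026) + Φ(-4.679) = 0.5105 + 0.0000 = 0.5105.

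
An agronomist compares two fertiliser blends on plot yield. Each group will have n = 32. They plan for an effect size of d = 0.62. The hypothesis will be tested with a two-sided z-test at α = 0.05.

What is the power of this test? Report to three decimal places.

Noncentrality parameter: δ = d·√(n/2) = 0.62 × √(32/2) = 2.4800
Two-sided α = 0.05 → critical value z_{0.025} = 1.960.
Power = Φ(δ − 1.960) + Φ(−δ − 1.960) = Φ(0.520) + Φ(-4.440) = 0.6985 + 0.0000 = 0.6985.

Power ≈ 0.698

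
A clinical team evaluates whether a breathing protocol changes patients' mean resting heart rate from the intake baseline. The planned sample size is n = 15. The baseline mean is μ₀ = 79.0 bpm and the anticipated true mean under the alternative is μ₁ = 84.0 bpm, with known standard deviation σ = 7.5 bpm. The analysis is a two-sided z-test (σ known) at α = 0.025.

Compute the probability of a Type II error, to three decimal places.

Standardized effect: d = |μ₁ − μ₀| / σ = |84.0 − 79.0| / 7.5 = 0.6667
Noncentrality parameter: δ = d·√n = 0.6667 × √15 = 2.5820
Two-sided α = 0.025 → critical value z_{0.0125} = 2.241.
Power = Φ(δ − 2.241) + Φ(−δ − 2.241) = Φ(0.341) + Φ(-4.823) = 0.6333 + 0.0000 = 0.6333.
Type II error: β = 1 − power = 1 − 0.6333 = 0.3667.

β ≈ 0.367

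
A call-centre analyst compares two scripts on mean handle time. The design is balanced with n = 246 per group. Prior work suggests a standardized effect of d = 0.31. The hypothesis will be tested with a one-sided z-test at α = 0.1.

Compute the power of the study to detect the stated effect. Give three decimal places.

Noncentrality parameter: λ = d·√(n/2) = 0.31 × √(246/2) = 3.4381
Critical value for a one-sided test at α = 0.1: z_α = 1.282.
Power = P(Z > 1.282 − λ) = Φ(2.157) = 0.9845.

Power ≈ 0.984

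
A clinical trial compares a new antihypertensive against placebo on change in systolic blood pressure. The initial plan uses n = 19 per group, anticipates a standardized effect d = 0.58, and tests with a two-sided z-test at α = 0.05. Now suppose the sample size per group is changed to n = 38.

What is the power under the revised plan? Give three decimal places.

Power ≈ 0.715

With n = 38 per group: δ = d·√(n/2) = 0.58 × √(38/2) = 2.5282. Critical value z_{0.025} = 1.960.
Revised power = Φ(δ − 1.960) + Φ(−δ − 1.960) = Φ(0.568) + Φ(-4.488) = 0.7150 + 0.0000 = 0.7151.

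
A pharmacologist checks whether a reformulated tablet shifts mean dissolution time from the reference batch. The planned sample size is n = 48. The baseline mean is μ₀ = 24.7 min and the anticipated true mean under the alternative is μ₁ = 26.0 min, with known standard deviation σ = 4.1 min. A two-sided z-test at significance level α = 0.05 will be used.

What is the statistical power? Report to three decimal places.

Standardized effect: d = |μ₁ − μ₀| / σ = |26.0 − 24.7| / 4.1 = 0.3171
Noncentrality parameter: δ = d·√n = 0.3171 × √48 = 2.1967
Two-sided α = 0.05 → critical value z_{0.025} = 1.960.
Power = Φ(δ − 1.960) + Φ(−δ − 1.960) = Φ(0.237) + Φ(-4.157) = 0.5936 + 0.0000 = 0.5936.

Power ≈ 0.594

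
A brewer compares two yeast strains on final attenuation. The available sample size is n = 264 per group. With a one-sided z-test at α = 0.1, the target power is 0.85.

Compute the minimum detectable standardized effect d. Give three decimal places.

Need Φ(δ − 1.282) = 0.85, so δ = 1.282 + 1.036 = 2.318.
δ = d·√(n/2) ⇒ d = δ/√(n/2) = 2.318/√(264/2) = 0.2018.

d ≈ 0.202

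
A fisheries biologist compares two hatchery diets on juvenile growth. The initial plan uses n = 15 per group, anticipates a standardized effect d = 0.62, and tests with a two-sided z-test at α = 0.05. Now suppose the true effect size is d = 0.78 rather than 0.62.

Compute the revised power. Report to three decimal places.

Power ≈ 0.570

With d = 0.78: δ = d·√(n/2) = 0.78 × √(15/2) = 2.1361. Critical value z_{0.025} = 1.960.
Revised power = Φ(δ − 1.960) + Φ(−δ − 1.960) = Φ(0.176) + Φ(-4.096) = 0.5699 + 0.0000 = 0.5699.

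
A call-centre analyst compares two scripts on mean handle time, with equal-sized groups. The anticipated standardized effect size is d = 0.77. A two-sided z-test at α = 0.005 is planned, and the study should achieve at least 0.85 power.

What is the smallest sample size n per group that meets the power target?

n = 50 per group

For power 0.85 need Φ(δ − z_{0.0025}) = 0.85, so δ = z_{0.0025} + z_{0.15} = 2.807 + 1.036 = 3.843.
(Ignoring the negligible lower-tail rejection probability gives the usual closed-form inversion.)
δ = d·√(n/2) ⇒ n = 2(δ/d)² = 2 × (3.843 / 0.77)² = 49.83.
Round up to the next whole unit.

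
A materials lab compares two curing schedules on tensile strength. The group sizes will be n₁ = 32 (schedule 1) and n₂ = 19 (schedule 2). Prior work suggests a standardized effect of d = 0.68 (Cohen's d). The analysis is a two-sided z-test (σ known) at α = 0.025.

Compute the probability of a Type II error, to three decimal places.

β ≈ 0.458

Noncentrality parameter: δ = d / √(1/n₁ + 1/n₂) = 0.68 / √(1/32 + 1/19) = 2.3479
Critical value for a two-sided test at α = 0.025: z_{α/2} = 2.241.
Power = Φ(δ − 2.241) + Φ(−δ − 2.241) = Φ(0.106) + Φ(-4.589) = 0.5424 + 0.0000 = 0.5424.
Type II error: β = 1 − power = 1 − 0.5424 = 0.4576.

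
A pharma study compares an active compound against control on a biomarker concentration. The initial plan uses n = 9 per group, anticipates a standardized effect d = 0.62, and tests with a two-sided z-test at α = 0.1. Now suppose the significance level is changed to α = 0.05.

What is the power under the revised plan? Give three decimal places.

δ = d·√(n/2) = 0.62 × √(9/2) = 1.3152 (unchanged). New critical value: z_{0.025} = 1.960.
Revised power = Φ(δ − 1.960) + Φ(−δ − 1.960) = Φ(-0.645) + Φ(-3.275) = 0.2595 + 0.0005 = 0.2601.

Power ≈ 0.260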